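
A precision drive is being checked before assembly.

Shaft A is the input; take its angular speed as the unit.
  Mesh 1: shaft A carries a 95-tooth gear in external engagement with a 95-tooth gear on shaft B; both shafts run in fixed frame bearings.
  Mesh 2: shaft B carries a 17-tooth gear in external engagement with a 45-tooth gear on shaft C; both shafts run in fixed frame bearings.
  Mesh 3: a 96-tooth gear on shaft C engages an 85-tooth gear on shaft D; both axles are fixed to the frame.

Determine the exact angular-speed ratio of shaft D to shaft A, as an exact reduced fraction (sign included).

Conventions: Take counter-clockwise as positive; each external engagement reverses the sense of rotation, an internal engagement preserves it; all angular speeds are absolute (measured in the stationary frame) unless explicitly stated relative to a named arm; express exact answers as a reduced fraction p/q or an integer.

-32/75

class = fixed-axis compound train [3 meshes; 3 ratios multiply, 3 sense flips]
mesh 1 [95T→95T]: running ratio 1, sense −
mesh 2 [17T→45T]: running ratio 17/45, sense +
mesh 3 [96T→85T]: running ratio 32/75, sense −
ω_out/ω_in = -32/75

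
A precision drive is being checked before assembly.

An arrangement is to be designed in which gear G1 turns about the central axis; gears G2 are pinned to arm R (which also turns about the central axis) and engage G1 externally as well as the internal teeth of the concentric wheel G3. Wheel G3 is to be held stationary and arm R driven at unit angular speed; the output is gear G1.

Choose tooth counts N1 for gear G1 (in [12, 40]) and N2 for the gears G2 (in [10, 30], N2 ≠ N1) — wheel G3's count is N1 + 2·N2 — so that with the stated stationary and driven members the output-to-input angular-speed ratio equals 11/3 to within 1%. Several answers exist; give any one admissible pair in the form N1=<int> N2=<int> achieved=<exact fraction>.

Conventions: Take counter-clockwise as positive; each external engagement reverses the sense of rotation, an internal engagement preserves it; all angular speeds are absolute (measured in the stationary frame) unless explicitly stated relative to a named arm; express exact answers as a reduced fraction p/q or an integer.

design class (target 11/3): planetary set
Willis with ω_ring = 0: ω_sun/ω_arm = (N1+N3)/N1; set equal to 11/3  ⇒  N3/N1 = 11/3 − 1 = 8/3
N3 = N1 + 2·N2  ⇒  N2/N1 = (N3/N1 − 1)/2 = (8/3 − 1)/2 = 5/6
smallest multiple with N1 ≥ 12 and N2 ≥ 10: k = 2  ⇒  N1 = 2·6 = 12, N2 = 2·5 = 10 (N1 ≤ 40, N2 ≤ 30, N2 ≠ N1 ✓), N3 = 12 + 2·10 = 32
check: (N1+N3)/N1 with N1 = 12, N3 = 32 gives 11/3; |achieved − target| = 0 ≤ 11/300 ✓

N1=12 N2=10 achieved=11/3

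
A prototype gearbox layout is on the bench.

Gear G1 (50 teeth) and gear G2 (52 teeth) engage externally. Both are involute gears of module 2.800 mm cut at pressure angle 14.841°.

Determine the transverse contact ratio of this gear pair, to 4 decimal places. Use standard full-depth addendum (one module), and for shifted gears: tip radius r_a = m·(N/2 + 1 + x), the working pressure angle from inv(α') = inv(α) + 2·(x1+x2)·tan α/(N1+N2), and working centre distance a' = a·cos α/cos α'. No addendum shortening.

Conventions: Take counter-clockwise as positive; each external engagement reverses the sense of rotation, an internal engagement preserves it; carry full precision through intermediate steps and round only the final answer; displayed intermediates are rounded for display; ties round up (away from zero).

2.1060

recognized (one external pair, fixed centres): single-mesh tooth geometry, m = 2.800, N1 = 50, N2 = 52
base radii: r_b1 = 67.664824, r_b2 = 70.371417
tip radii: r_a1 = 72.800000, r_a2 = 75.600000
no profile shift: α' = α, a' = a
action lengths: √(r_a1²−r_b1²) = 26.857244, √(r_a2²−r_b2²) = 27.626502
base pitch p_b = π·m·cos α = 8.503013
CR = (26.857244 + 27.626502 − 142.800000·sin 14.84100°)/8.503013 = 2.105995
contact ratio ≈ 2.1060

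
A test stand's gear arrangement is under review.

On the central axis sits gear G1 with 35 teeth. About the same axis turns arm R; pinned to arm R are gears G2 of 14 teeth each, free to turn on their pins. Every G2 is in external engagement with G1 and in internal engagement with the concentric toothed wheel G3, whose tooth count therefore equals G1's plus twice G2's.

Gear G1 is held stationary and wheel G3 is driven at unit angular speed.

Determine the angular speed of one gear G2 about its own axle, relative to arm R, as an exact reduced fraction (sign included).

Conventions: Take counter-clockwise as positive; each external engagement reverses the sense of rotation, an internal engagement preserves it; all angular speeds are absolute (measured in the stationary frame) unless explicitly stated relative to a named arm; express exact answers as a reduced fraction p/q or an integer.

45/28

planetary set (35T centre, 14T on arm, 63T internal) — Willis relation
ring teeth: 35 + 2·14 = 63
35(ω_sun−ω_arm) = −63(ω_ring−ω_arm),  ω_sun = 0, ω_ring = 1
35(0−ω_arm) = −63(1−ω_arm)  ⇒  98·ω_arm = 63  ⇒  ω_arm = 9/14
sun–planet mesh: 35·(0−9/14) = −14·(ω_p−ω_arm)  ⇒  ω_p−ω_arm = 45/28
exact speed ratio = 45/28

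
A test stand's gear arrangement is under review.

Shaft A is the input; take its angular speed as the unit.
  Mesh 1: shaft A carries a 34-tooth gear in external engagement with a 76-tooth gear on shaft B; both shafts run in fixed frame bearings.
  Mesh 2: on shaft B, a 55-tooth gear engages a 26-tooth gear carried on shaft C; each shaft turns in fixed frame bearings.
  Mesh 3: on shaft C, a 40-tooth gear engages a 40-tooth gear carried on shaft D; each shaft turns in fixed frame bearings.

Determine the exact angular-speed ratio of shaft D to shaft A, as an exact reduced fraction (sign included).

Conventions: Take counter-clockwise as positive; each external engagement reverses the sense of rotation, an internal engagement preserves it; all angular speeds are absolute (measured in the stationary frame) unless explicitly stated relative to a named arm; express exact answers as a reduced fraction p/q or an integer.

-935/988

class = fixed-axis compound train [3 meshes; 3 ratios multiply, 3 sense flips]
mesh 1 [34T→76T]: running ratio 17/38, sense −
mesh 2 [55T→26T]: running ratio 935/988, sense +
mesh 3 [40T→40T]: running ratio 935/988, sense −
ω_out/ω_in = -935/988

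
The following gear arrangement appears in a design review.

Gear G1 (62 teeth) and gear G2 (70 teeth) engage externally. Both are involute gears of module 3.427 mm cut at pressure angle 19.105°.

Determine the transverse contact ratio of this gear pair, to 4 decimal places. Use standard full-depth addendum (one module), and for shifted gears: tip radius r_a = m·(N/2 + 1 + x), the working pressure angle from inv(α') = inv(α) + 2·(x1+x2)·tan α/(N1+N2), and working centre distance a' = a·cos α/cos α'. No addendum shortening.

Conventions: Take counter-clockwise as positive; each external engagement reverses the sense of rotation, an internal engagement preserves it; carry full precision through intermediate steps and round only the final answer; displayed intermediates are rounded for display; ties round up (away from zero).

recognized (one external pair, fixed centres): single-mesh tooth geometry, m = 3.427, N1 = 62, N2 = 70
base radii: r_b1 = 100.385504, r_b2 = 113.338472
tip radii: r_a1 = 109.664000, r_a2 = 123.372000
no profile shift: α' = α, a' = a
action lengths: √(r_a1²−r_b1²) = 44.146841, √(r_a2²−r_b2²) = 48.734394
base pitch p_b = π·m·cos α = 10.173237
CR = (44.146841 + 48.734394 − 226.182000·sin 19.10500°)/10.173237 = 1.853076
contact ratio ≈ 1.8531

1.8531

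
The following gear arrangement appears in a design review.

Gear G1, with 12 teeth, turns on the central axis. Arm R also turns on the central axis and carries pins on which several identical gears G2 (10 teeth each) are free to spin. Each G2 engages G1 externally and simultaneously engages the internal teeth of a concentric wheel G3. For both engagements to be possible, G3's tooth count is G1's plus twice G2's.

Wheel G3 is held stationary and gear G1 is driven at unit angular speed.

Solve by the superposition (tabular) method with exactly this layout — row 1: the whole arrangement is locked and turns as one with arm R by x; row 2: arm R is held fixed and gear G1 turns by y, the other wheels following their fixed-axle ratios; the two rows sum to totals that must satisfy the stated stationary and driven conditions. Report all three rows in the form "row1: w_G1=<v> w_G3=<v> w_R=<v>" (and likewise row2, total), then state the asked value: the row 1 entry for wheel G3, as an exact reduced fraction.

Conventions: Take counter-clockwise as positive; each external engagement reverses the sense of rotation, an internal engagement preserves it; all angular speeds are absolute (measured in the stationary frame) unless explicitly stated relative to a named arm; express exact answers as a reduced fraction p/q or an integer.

row1: w_G1=3/11 w_G3=3/11 w_R=3/11
row2: w_G1=8/11 w_G3=-3/11 w_R=0
total: w_G1=1 w_G3=0 w_R=3/11
asked value: 3/11

planetary set (12T centre, 10T on arm, 32T internal) — Willis relation
superposition row 1 [locked train]: every member turns x
row 2 (arm held, sun turns y): ω_ring = −(12/32)·y, ω_arm = 0
boundary: total ω_ring = x − (12/32)·y = 0 and total ω_sun = x + y = 1  ⇒  y = 8/11, x = 3/11
row 2 ring = −(12/32)·8/11 = -3/11
totals (row 1 + row 2): sun 3/11 + 8/11 = 1, ring 3/11 + (-3/11) = 0, arm 3/11 + 0 = 3/11
asked cell (row1, ring) = 3/11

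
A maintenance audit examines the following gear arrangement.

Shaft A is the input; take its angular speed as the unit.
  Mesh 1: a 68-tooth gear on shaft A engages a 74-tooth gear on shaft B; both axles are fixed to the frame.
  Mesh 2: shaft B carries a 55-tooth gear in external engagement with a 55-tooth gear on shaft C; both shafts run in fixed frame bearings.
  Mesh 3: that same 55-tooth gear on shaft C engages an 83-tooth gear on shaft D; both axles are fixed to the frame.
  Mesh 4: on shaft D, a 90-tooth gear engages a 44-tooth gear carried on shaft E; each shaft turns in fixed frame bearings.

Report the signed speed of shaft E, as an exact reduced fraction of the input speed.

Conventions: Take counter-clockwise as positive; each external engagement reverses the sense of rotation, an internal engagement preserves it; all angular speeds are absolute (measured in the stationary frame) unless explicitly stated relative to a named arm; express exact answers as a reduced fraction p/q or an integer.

4-mesh fixed-axis compound train (all bearings frame-fixed)
mesh 1 [68T→74T]: |ω|/ω_in = 1×68/74 = 34/37, sense flips to −
mesh 2 [55T→55T]: |ω|/ω_in = (34/37)×55/55 = 34/37, sense flips to +
mesh 3 [55T→83T]: |ω|/ω_in = (34/37)×55/83 = 1870/3071, sense flips to −
mesh 4 [90T→44T]: |ω|/ω_in = (1870/3071)×90/44 = 3825/3071, sense flips to +
signed output speed (× input speed) = 3825/3071

3825/3071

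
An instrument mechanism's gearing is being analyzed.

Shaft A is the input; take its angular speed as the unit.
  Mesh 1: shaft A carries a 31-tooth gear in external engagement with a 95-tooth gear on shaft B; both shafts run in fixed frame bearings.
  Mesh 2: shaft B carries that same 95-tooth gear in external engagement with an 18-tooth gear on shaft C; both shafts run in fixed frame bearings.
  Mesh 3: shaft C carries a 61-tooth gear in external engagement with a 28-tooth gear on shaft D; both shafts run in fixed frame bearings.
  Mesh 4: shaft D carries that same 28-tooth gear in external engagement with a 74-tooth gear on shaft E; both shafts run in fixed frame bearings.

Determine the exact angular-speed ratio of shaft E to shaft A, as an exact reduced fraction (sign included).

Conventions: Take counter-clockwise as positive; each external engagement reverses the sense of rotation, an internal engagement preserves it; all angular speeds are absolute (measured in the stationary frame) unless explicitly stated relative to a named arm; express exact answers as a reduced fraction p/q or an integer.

1891/1332

class = fixed-axis compound train [4 meshes; 4 ratios multiply, 4 sense flips]
mesh 1 [31T→95T]: running ratio 31/95, sense −
mesh 2 [95T→18T]: running ratio 31/18, sense +
mesh 3 [61T→28T]: running ratio 1891/504, sense −
mesh 4 [28T→74T]: running ratio 1891/1332, sense +
ω_out/ω_in = 1891/1332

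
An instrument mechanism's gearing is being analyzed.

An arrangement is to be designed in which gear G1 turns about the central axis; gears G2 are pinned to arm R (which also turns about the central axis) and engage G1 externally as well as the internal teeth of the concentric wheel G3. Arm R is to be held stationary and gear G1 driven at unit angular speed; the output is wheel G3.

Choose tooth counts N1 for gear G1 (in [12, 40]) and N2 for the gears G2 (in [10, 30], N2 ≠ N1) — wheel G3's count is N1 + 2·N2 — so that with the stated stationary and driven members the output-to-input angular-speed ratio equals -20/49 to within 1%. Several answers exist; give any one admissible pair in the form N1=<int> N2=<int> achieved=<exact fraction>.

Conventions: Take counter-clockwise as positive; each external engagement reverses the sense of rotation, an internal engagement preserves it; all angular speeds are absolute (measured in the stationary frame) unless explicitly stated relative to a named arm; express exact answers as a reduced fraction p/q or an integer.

N1=40 N2=29 achieved=-20/49

topology: planetary set — design target -20/49, arm = carrier (Willis)
Willis with ω_arm = 0: ω_ring/ω_sun = −N1/N3; set equal to -20/49  ⇒  N3/N1 = −1/(-20/49) = 49/20
N3 = N1 + 2·N2  ⇒  N2/N1 = (N3/N1 − 1)/2 = (49/20 − 1)/2 = 29/40
smallest multiple with N1 ≥ 12 and N2 ≥ 10: k = 1  ⇒  N1 = 1·40 = 40, N2 = 1·29 = 29 (N1 ≤ 40, N2 ≤ 30, N2 ≠ N1 ✓), N3 = 40 + 2·29 = 98
check: −N1/N3 with N1 = 40, N3 = 98 gives -20/49; |achieved − target| = 0 ≤ 1/245 ✓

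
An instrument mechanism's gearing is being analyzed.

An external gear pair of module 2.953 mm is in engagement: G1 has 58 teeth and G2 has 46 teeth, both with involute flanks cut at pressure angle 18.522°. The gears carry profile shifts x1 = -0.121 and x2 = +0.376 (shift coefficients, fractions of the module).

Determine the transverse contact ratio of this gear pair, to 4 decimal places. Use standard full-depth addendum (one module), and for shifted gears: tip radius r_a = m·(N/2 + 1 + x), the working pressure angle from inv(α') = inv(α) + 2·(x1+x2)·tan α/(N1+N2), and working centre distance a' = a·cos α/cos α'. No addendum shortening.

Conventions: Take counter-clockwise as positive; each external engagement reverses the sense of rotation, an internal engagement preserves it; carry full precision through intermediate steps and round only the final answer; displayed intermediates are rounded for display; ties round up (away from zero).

1.7754

class = single-mesh tooth geometry [involute pair 58T × 46T, m = 2.953]
base radii: r_b1 = 81.201153, r_b2 = 64.400915
tip radii: r_a1 = 88.232687, r_a2 = 71.982328
inv(α') = inv(18.522°) + 2·(-0.121+0.376)·tan α/(58+46) = 0.01339535  ⇒  α' = 19.32280°
a' = a·cos α / cos α' = 153.5560·cos 18.522°/cos 19.32280° = 154.293526
action lengths: √(r_a1²−r_b1²) = 34.516370, √(r_a2²−r_b2²) = 32.155524
base pitch p_b = π·m·cos α = 8.796584
CR = (34.516370 + 32.155524 − 154.293526·sin 19.32280°)/8.796584 = 1.775428
contact ratio ≈ 1.7754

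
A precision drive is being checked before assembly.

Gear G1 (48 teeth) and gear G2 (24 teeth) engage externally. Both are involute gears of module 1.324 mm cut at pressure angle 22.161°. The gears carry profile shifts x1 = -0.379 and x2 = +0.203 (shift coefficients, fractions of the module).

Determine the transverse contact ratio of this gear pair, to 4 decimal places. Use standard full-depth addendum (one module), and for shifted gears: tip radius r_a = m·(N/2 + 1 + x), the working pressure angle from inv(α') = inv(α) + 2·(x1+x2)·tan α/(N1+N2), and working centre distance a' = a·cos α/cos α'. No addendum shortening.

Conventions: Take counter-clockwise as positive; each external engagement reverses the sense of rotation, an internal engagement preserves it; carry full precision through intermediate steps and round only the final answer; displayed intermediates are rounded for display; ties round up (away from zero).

1.5878

recognized (one external pair, fixed centres): single-mesh tooth geometry, m = 1.324, N1 = 48, N2 = 24
base radii: r_b1 = 29.428629, r_b2 = 14.714315
tip radii: r_a1 = 32.598204, r_a2 = 17.480772
inv(α') = inv(22.161°) + 2·(-0.379+0.203)·tan α/(48+24) = 0.01852497  ⇒  α' = 21.44827°
a' = a·cos α / cos α' = 47.6640·cos 22.161°/cos 21.44827° = 47.427381
action lengths: √(r_a1²−r_b1²) = 14.021365, √(r_a2²−r_b2²) = 9.437496
base pitch p_b = π·m·cos α = 3.852199
CR = (14.021365 + 9.437496 − 47.427381·sin 21.44827°)/3.852199 = 1.587798
contact ratio ≈ 1.5878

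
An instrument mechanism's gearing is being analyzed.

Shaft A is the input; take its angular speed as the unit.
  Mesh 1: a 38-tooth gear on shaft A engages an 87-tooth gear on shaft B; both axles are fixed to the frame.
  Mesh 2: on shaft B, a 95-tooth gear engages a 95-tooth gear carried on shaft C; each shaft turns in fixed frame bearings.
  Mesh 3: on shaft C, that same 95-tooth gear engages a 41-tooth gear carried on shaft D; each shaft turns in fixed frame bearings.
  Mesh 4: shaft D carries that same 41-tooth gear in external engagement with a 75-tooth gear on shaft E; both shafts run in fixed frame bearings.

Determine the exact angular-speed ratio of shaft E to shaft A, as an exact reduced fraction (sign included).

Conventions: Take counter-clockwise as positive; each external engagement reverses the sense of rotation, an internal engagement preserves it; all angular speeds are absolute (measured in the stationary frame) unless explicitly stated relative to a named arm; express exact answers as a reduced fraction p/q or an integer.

722/1305

class = fixed-axis compound train [4 meshes; 4 ratios multiply, 4 sense flips]
mesh 1 [38T→87T]: running ratio 38/87, sense −
mesh 2 [95T→95T]: running ratio 38/87, sense +
mesh 3 [95T→41T]: running ratio 3610/3567, sense −
mesh 4 [41T→75T]: running ratio 722/1305, sense +
ω_out/ω_in = 722/1305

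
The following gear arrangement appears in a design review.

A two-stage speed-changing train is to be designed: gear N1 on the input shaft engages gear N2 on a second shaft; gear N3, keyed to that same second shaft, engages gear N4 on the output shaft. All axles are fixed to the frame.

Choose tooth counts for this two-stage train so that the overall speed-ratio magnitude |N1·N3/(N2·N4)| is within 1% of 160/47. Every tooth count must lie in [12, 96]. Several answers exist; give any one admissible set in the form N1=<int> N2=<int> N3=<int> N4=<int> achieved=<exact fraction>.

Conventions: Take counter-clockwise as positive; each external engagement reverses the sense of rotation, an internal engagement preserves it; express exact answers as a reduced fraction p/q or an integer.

topology: fixed-axis compound train — 2 stages, target 160/47
target = 160/47 in lowest terms: an exact hit needs N1·N3 = k·160 and N2·N4 = k·47 for one integer k, every count in [12, 96]; additionally prefer no 1:1 stage (N1 ≠ N2, N3 ≠ N4)
k = 1…11: no 1:1-free in-range split of k·160 and k·47 into factor pairs; take k = 12
k = 12: N1·N3 = 1920 = 20·96, N2·N4 = 564 = 12·47
achieved = 20·96/(12·47) = 160/47; |achieved − target| = 0 ≤ 8/235 ✓

N1=20 N2=12 N3=96 N4=47 achieved=160/47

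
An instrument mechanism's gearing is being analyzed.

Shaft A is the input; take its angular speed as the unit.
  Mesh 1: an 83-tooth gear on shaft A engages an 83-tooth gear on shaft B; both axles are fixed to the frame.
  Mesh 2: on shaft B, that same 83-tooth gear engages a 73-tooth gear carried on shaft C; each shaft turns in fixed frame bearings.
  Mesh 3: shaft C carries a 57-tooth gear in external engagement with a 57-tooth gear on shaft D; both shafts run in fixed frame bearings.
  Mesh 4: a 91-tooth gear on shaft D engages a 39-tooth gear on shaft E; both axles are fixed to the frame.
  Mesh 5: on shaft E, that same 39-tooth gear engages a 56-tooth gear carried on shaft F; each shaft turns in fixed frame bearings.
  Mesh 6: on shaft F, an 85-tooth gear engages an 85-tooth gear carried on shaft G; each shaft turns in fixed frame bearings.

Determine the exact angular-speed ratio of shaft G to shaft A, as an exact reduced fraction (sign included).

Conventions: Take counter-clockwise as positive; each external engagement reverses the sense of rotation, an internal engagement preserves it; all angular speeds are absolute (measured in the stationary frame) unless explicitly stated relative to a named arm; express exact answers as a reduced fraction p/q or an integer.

1079/584

class = fixed-axis compound train [6 meshes; 6 ratios multiply, 6 sense flips]
mesh 1 [83T→83T]: running ratio 1, sense −
mesh 2 [83T→73T]: running ratio 83/73, sense +
mesh 3 [57T→57T]: running ratio 83/73, sense −
mesh 4 [91T→39T]: running ratio 581/219, sense +
mesh 5 [39T→56T]: running ratio 1079/584, sense −
mesh 6 [85T→85T]: running ratio 1079/584, sense +
ω_out/ω_in = 1079/584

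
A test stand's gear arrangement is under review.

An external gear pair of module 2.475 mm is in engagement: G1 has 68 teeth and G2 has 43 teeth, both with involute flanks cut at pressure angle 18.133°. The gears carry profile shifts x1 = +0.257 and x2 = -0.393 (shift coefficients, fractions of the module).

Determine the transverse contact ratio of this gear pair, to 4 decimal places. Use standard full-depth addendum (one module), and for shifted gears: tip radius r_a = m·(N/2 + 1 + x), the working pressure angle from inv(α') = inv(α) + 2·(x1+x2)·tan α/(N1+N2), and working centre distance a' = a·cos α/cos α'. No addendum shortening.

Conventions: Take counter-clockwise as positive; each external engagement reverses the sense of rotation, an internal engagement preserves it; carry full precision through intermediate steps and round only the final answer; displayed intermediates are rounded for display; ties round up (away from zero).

class = single-mesh tooth geometry [involute pair 68T × 43T, m = 2.475]
base radii: r_b1 = 79.970828, r_b2 = 50.569788
tip radii: r_a1 = 87.261075, r_a2 = 54.714825
inv(α') = inv(18.133°) + 2·(+0.257-0.393)·tan α/(68+43) = 0.01020494  ⇒  α' = 17.69297°
a' = a·cos α / cos α' = 137.3625·cos 18.133°/cos 17.69297° = 137.021922
action lengths: √(r_a1²−r_b1²) = 34.916499, √(r_a2²−r_b2²) = 20.890395
base pitch p_b = π·m·cos α = 7.389287
CR = (34.916499 + 20.890395 − 137.021922·sin 17.69297°)/7.389287 = 1.916790
contact ratio ≈ 1.9168

1.9168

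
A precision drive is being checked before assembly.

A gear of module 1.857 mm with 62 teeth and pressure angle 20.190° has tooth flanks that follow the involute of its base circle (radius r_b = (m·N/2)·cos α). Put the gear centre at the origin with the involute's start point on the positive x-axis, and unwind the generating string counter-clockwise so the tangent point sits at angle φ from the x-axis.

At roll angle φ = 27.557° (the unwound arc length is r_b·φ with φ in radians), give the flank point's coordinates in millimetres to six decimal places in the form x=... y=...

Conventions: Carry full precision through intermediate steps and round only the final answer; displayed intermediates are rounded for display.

class = single-mesh tooth geometry [base-circle involute, m = 1.857, 62T]
pitch radius r_p = m·N/2 = 1.857·62/2 = 57.567000
base radius r_b = r_p·cos α = 57.567000·cos 20.190° = 54.029696
roll angle φ = 27.557° = 0.48096038 rad
x = r_b·(cos φ + φ·sin φ) = 59.922074
y = r_b·(sin φ − φ·cos φ) = 1.957760

x=59.922074 y=1.957760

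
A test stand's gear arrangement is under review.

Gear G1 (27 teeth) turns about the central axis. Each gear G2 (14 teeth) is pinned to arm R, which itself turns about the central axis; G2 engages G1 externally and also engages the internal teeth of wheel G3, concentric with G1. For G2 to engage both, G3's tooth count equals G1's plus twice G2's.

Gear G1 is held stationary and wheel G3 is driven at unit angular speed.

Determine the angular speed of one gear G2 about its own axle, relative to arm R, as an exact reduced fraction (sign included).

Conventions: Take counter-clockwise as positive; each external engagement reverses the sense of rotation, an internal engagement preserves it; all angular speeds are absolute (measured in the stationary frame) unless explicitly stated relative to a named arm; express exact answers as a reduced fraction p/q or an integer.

recognized (axles ride arm R): planetary set, 27/14/55 teeth
ring teeth: 27 + 2·14 = 55
27(ω_sun−ω_arm) = −55(ω_ring−ω_arm),  ω_sun = 0, ω_ring = 1
27(0−ω_arm) = −55(1−ω_arm)  ⇒  82·ω_arm = 55  ⇒  ω_arm = 55/82
sun–planet mesh: 27·(0−55/82) = −14·(ω_p−ω_arm)  ⇒  ω_p−ω_arm = 1485/1148
exact speed ratio = 1485/1148

1485/1148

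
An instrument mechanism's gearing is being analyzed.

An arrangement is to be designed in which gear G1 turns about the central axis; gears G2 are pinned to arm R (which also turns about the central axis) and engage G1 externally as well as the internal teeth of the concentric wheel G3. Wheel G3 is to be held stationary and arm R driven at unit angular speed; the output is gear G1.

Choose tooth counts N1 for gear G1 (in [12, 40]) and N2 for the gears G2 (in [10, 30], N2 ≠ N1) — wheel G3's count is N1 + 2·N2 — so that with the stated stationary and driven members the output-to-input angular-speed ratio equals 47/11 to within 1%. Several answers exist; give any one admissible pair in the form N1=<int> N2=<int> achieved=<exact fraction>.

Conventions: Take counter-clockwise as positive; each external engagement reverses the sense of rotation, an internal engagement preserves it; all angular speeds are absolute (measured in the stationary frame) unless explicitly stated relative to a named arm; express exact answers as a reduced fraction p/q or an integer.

N1=22 N2=25 achieved=47/11

planetary set to be sized for 47/11 (Willis relation)
Willis with ω_ring = 0: ω_sun/ω_arm = (N1+N3)/N1; set equal to 47/11  ⇒  N3/N1 = 47/11 − 1 = 36/11
N3 = N1 + 2·N2  ⇒  N2/N1 = (N3/N1 − 1)/2 = (36/11 − 1)/2 = 25/22
smallest multiple with N1 ≥ 12 and N2 ≥ 10: k = 1  ⇒  N1 = 1·22 = 22, N2 = 1·25 = 25 (N1 ≤ 40, N2 ≤ 30, N2 ≠ N1 ✓), N3 = 22 + 2·25 = 72
check: (N1+N3)/N1 with N1 = 22, N3 = 72 gives 47/11; |achieved − target| = 0 ≤ 47/1100 ✓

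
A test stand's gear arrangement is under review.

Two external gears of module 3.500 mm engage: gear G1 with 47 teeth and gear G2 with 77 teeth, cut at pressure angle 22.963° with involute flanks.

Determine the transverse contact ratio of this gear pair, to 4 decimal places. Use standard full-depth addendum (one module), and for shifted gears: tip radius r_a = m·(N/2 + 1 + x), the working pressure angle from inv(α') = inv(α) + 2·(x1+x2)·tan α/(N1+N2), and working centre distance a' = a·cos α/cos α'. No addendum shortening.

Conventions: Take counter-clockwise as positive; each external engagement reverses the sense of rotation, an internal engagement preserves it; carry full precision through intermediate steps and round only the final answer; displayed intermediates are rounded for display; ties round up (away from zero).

1.6343

single-mesh involute tooth geometry (47T engaging 77T at module 3.500)
base radii: r_b1 = 75.732262, r_b2 = 124.072004
tip radii: r_a1 = 85.750000, r_a2 = 138.250000
no profile shift: α' = α, a' = a
action lengths: √(r_a1²−r_b1²) = 40.220480, √(r_a2²−r_b2²) = 60.985247
base pitch p_b = π·m·cos α = 10.124252
CR = (40.220480 + 60.985247 − 217.000000·sin 22.96300°)/10.124252 = 1.634302
contact ratio ≈ 1.6343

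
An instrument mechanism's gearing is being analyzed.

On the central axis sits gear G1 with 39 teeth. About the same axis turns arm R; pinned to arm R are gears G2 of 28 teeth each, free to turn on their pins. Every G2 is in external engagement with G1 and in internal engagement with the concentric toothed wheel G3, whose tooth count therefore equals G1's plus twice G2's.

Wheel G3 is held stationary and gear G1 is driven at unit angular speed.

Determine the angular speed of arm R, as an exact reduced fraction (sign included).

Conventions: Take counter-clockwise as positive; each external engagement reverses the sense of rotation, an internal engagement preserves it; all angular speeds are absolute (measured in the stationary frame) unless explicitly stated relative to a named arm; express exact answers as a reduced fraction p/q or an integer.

39/134

class = planetary set [G3 = 39+2·28 = 95; Willis about the carrier]
ring teeth: 39 + 2·28 = 95
39(ω_sun−ω_arm) = −95(ω_ring−ω_arm),  ω_ring = 0, ω_sun = 1
39(1−ω_arm) = −95(0−ω_arm)  ⇒  134·ω_arm = 39  ⇒  ω_arm = 39/134
exact speed ratio = 39/134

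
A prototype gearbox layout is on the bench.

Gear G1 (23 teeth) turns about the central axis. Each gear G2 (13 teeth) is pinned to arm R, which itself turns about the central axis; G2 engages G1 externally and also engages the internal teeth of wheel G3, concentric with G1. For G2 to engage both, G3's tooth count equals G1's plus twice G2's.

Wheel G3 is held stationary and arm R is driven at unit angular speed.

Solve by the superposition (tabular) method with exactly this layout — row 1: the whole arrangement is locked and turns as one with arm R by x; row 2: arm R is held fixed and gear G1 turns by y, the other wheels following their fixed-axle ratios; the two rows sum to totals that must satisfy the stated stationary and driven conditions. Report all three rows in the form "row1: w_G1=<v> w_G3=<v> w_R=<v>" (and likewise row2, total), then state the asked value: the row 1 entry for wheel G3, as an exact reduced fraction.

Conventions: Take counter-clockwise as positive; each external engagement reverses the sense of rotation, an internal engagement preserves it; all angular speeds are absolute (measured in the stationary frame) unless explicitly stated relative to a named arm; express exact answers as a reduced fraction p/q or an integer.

recognized (axles ride arm R): planetary set, 23/13/49 teeth
row 1 — lock + rotate with arm: ω_sun = ω_ring = ω_arm = x
row 2 (arm held, sun turns y): ω_ring = −(23/49)·y, ω_arm = 0
boundary: total ω_ring = x − (23/49)·y = 0 and total ω_arm = x = 1  ⇒  y = 49/23, x = 1
row 2 ring = −(23/49)·49/23 = -1
totals (row 1 + row 2): sun 1 + 49/23 = 72/23, ring 1 + (-1) = 0, arm 1 + 0 = 1
asked cell (row1, ring) = 1

row1: w_G1=1 w_G3=1 w_R=1
row2: w_G1=49/23 w_G3=-1 w_R=0
total: w_G1=72/23 w_G3=0 w_R=1
asked value: 1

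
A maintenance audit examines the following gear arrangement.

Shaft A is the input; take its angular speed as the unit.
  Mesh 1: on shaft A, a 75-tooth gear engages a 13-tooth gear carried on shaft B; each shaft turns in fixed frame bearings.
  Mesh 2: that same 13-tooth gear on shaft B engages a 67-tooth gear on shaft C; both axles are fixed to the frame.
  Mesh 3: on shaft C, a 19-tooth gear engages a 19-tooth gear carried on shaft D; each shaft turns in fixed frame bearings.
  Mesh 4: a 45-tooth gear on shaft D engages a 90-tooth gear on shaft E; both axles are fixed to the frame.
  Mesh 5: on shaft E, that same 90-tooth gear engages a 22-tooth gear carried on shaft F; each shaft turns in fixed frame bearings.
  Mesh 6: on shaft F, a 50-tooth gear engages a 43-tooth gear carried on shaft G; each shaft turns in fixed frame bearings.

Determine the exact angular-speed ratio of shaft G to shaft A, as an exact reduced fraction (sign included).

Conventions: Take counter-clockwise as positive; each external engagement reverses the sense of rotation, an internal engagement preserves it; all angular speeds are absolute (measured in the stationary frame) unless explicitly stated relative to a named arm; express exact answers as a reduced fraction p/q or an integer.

84375/31691

class = fixed-axis compound train [6 meshes; 6 ratios multiply, 6 sense flips]
mesh 1 [75T→13T]: running ratio 75/13, sense −
mesh 2 [13T→67T]: running ratio 75/67, sense +
mesh 3 [19T→19T]: running ratio 75/67, sense −
mesh 4 [45T→90T]: running ratio 75/134, sense +
mesh 5 [90T→22T]: running ratio 3375/1474, sense −
mesh 6 [50T→43T]: running ratio 84375/31691, sense +
ω_out/ω_in = 84375/31691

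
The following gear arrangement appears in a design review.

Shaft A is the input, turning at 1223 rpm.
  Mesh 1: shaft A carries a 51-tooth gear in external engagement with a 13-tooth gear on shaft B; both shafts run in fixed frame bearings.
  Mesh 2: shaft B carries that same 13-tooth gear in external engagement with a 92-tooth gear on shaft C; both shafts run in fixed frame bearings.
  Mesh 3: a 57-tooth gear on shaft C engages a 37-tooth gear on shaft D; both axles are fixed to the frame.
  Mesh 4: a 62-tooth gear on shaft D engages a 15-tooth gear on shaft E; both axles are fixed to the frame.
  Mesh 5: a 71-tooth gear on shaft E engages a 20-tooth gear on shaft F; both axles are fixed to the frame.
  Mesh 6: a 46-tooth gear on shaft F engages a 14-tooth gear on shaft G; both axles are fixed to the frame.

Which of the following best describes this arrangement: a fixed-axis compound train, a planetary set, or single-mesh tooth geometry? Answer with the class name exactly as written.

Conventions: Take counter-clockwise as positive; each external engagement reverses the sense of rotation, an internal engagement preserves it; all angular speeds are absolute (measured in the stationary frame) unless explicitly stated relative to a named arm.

fixed-axis compound train

class = fixed-axis compound train [6 meshes; 6 ratios multiply, 6 sense flips]
classification: fixed-axis compound train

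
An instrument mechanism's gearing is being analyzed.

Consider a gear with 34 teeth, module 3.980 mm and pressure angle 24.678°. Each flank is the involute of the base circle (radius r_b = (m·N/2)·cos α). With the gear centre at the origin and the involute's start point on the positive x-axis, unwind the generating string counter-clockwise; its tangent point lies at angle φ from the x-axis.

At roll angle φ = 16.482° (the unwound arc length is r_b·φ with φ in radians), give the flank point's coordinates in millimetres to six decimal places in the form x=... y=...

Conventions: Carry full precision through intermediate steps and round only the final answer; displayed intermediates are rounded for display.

class = single-mesh tooth geometry [base-circle involute, m = 3.980, 34T]
pitch radius r_p = m·N/2 = 3.980·34/2 = 67.660000
base radius r_b = r_p·cos α = 67.660000·cos 24.678° = 61.480515
roll angle φ = 16.482° = 0.28766517 rad
x = r_b·(cos φ + φ·sin φ) = 63.971925
y = r_b·(sin φ − φ·cos φ) = 0.483816

x=63.971925 y=0.483816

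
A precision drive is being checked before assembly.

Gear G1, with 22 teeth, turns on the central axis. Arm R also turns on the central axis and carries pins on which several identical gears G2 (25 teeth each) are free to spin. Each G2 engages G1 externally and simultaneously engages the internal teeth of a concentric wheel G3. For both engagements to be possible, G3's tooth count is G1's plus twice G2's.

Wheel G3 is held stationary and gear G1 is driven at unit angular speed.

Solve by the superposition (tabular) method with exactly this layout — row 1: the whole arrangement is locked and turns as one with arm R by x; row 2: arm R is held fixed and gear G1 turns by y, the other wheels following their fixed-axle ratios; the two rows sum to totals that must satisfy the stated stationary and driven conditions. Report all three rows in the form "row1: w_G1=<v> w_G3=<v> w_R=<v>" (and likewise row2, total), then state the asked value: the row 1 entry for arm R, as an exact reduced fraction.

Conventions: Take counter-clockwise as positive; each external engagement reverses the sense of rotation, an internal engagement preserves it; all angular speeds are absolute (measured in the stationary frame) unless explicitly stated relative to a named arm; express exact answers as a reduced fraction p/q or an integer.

row1: w_G1=11/47 w_G3=11/47 w_R=11/47
row2: w_G1=36/47 w_G3=-11/47 w_R=0
total: w_G1=1 w_G3=0 w_R=11/47
asked value: 11/47

recognized (axles ride arm R): planetary set, 22/25/72 teeth
row 1: whole set turns with the arm by x
superposition row 2 [arm held]: sun y, ring −(22/72)·y, arm 0
boundary: total ω_ring = x − (22/72)·y = 0 and total ω_sun = x + y = 1  ⇒  y = 36/47, x = 11/47
row 2 ring = −(22/72)·36/47 = -11/47
totals (row 1 + row 2): sun 11/47 + 36/47 = 1, ring 11/47 + (-11/47) = 0, arm 11/47 + 0 = 11/47
asked cell (row1, arm) = 11/47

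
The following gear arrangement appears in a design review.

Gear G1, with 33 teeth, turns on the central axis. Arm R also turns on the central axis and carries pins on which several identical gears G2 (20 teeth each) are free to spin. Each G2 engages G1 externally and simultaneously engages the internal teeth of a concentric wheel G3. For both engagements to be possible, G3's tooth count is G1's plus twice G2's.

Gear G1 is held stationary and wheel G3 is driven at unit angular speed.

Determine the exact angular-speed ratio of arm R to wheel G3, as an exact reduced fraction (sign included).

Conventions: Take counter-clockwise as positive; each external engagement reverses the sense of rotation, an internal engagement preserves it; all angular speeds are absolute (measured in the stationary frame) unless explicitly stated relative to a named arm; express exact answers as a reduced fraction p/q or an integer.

73/106

topology: planetary set — G1 33T / G2 20T / G3 73T, arm = carrier (Willis)
ring teeth: 33 + 2·20 = 73
33(ω_sun−ω_arm) = −73(ω_ring−ω_arm),  ω_sun = 0, ω_ring = 1
33(0−ω_arm) = −73(1−ω_arm)  ⇒  106·ω_arm = 73  ⇒  ω_arm = 73/106
ω_out/ω_in = 73/106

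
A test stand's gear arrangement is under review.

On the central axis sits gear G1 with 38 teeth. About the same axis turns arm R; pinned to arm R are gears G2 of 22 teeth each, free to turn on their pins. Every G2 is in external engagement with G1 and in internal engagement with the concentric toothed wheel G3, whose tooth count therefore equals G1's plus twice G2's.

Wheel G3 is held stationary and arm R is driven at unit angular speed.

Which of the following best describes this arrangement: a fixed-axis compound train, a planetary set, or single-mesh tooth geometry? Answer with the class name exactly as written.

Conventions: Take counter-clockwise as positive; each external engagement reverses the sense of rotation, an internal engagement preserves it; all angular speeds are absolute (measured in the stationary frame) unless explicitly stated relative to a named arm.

class = planetary set [G3 = 38+2·22 = 82; Willis about the carrier]
classification: planetary set

planetary set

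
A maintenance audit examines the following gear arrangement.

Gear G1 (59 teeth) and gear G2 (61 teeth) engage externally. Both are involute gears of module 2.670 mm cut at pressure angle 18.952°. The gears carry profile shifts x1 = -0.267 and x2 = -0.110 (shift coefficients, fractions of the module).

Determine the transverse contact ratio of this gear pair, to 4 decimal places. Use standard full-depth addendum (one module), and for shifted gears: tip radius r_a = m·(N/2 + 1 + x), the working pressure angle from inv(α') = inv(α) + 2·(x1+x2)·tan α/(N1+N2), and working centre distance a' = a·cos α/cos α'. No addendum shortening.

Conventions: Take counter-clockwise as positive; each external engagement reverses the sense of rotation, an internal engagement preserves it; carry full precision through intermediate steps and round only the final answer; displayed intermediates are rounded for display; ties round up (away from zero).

1.9399

recognized (one external pair, fixed centres): single-mesh tooth geometry, m = 2.670, N1 = 59, N2 = 61
base radii: r_b1 = 74.495227, r_b2 = 77.020489
tip radii: r_a1 = 80.722110, r_a2 = 83.811300
inv(α') = inv(18.952°) + 2·(-0.267-0.110)·tan α/(59+61) = 0.01045836  ⇒  α' = 17.83444°
a' = a·cos α / cos α' = 160.2000·cos 18.952°/cos 17.83444° = 159.164282
action lengths: √(r_a1²−r_b1²) = 31.088907, √(r_a2²−r_b2²) = 33.048120
base pitch p_b = π·m·cos α = 7.933344
CR = (31.088907 + 33.048120 − 159.164282·sin 17.83444°)/7.933344 = 1.939934
contact ratio ≈ 1.9399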